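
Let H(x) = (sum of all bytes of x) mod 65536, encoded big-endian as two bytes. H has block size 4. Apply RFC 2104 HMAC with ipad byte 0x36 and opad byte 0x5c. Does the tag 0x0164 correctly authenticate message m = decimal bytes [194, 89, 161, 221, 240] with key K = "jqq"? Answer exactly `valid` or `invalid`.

Key "jqq" = 6a 71 71 is 3 bytes ≤ B = 4; zero-pad to 4 bytes: K' = 6a 71 71 00.
K' ⊕ ipad = 5c 47 47 36; K' ⊕ opad = 36 2d 2d 5c.
Inner hash: sum = 92+71+71+54+194+89+161+221+240 = 1193 → 04 a9.
Outer hash (recomputed tag): sum = 54+45+45+92+4+169 = 409 → 01 99.
Recomputed tag = 0199; claimed = 0164 → mismatch.

invalid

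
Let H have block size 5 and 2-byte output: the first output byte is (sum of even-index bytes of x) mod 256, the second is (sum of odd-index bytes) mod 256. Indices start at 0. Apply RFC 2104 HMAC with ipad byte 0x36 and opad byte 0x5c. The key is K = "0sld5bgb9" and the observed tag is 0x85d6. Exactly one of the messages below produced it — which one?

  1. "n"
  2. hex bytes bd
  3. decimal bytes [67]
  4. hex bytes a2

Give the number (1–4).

Key "0sld5bgb9" = 30 73 6c 64 35 62 67 62 39 is 9 bytes > B = 5, so hash it first: H(key) = 71 9b, then zero-pad to 5 bytes: K' = 71 9b 00 00 00.
K' ⊕ ipad = 47 ad 36 36 36; K' ⊕ opad = 2d c7 5c 5c 5c.
m1: inner = H(47 ad 36 36 36 6e) = b3 51; tag = H(2d c7 5c 5c 5c b3 51) = 36d6
m2: inner = H(47 ad 36 36 36 bd) = b3 a0; tag = H(2d c7 5c 5c 5c b3 a0) = 85d6 ← matches
m3: inner = H(47 ad 36 36 36 43) = b3 26; tag = H(2d c7 5c 5c 5c b3 26) = 0bd6
m4: inner = H(47 ad 36 36 36 a2) = b3 85; tag = H(2d c7 5c 5c 5c b3 85) = 6ad6

2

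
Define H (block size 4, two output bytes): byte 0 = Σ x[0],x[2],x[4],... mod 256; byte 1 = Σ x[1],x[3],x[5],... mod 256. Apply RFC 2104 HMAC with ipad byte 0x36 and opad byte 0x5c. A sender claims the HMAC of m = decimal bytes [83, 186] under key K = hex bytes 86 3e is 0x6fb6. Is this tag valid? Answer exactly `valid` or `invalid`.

Key hex bytes 86 3e is 2 bytes ≤ B = 4; zero-pad to 4 bytes: K' = 86 3e 00 00.
K' ⊕ ipad = b0 08 36 36; K' ⊕ opad = da 62 5c 5c.
Inner hash: even-index sum = 313 mod 256 = 57; odd-index sum = 248 mod 256 = 248 → 39 f8.
Outer hash (recomputed tag): even-index sum = 367 mod 256 = 111; odd-index sum = 438 mod 256 = 182 → 6f b6.
Recomputed tag = 6fb6; claimed = 6fb6 → match.

valid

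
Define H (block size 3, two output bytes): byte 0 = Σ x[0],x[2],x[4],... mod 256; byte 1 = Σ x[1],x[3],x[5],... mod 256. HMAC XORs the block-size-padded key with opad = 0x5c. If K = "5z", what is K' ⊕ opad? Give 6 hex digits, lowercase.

69265c

Key "5z" = 35 7a is 2 bytes ≤ B = 3; zero-pad to 3 bytes: K' = 35 7a 00.
XOR each byte with 0x5c: 35⊕5c=69, 7a⊕5c=26, 00⊕5c=5c.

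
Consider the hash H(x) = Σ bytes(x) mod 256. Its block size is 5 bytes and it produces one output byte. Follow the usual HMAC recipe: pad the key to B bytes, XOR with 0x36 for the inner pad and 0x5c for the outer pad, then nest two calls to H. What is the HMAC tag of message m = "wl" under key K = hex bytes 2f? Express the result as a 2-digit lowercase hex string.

b7

Key hex bytes 2f is 1 byte ≤ B = 5; zero-pad to 5 bytes: K' = 2f 00 00 00 00.
K' ⊕ ipad = 19 36 36 36 36.  K' ⊕ opad = 73 5c 5c 5c 5c.
Inner input = (K'⊕ipad) ∥ m = 19 36 36 36 36 ∥ 77 6c.
Inner hash: sum = 25+54+54+54+54+119+108 = 468; mod 256 = 212 → d4.
Outer input = (K'⊕opad) ∥ inner = 73 5c 5c 5c 5c ∥ d4.
Outer hash (tag): sum = 115+92+92+92+92+212 = 695; mod 256 = 183 → b7.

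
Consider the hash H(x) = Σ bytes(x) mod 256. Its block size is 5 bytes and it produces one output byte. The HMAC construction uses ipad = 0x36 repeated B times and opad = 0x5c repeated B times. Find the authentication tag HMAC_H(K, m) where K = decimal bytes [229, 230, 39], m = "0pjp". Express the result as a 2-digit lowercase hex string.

Key decimal bytes [229, 230, 39] = e5 e6 27 is 3 bytes ≤ B = 5; zero-pad to 5 bytes: K' = e5 e6 27 00 00.
K' ⊕ ipad = d3 d0 11 36 36.  K' ⊕ opad = b9 ba 7b 5c 5c.
Inner input = (K'⊕ipad) ∥ m = d3 d0 11 36 36 ∥ 30 70 6a 70.
Inner hash: sum = 211+208+17+54+54+48+112+106+112 = 922; mod 256 = 154 → 9a.
Outer input = (K'⊕opad) ∥ inner = b9 ba 7b 5c 5c ∥ 9a.
Outer hash (tag): sum = 185+186+123+92+92+154 = 832; mod 256 = 64 → 40.

40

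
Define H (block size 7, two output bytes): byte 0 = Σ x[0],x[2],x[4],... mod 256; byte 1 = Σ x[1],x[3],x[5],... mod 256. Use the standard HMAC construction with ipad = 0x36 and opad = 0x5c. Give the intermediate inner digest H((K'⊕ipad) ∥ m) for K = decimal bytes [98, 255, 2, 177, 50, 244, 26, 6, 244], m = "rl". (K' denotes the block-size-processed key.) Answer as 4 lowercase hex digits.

Key decimal bytes [98, 255, 2, 177, 50, 244, 26, 6, 244] = 62 ff 02 b1 32 f4 1a 06 f4 is 9 bytes > B = 7, so hash it first: H(key) = a4 aa, then zero-pad to 7 bytes: K' = a4 aa 00 00 00 00 00.
K' ⊕ ipad = 92 9c 36 36 36 36 36.
Inner input = 92 9c 36 36 36 36 36 ∥ 72 6c.
Inner hash: even-index sum = 416 mod 256 = 160; odd-index sum = 378 mod 256 = 122 → a0 7a.

a07a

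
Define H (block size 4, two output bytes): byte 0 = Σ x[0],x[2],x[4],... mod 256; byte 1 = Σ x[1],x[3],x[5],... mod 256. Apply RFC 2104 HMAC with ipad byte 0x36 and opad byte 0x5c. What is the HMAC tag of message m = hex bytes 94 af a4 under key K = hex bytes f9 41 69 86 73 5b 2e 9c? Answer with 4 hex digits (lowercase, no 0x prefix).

Key hex bytes f9 41 69 86 73 5b 2e 9c is 8 bytes > B = 4, so hash it first: H(key) = 03 be, then zero-pad to 4 bytes: K' = 03 be 00 00.
K' ⊕ ipad = 35 88 36 36.  K' ⊕ opad = 5f e2 5c 5c.
Inner input = (K'⊕ipad) ∥ m = 35 88 36 36 ∥ 94 af a4.
Inner hash: even-index sum = 419 mod 256 = 163; odd-index sum = 365 mod 256 = 109 → a3 6d.
Outer input = (K'⊕opad) ∥ inner = 5f e2 5c 5c ∥ a3 6d.
Outer hash (tag): even-index sum = 350 mod 256 = 94; odd-index sum = 427 mod 256 = 171 → 5e ab.

5eab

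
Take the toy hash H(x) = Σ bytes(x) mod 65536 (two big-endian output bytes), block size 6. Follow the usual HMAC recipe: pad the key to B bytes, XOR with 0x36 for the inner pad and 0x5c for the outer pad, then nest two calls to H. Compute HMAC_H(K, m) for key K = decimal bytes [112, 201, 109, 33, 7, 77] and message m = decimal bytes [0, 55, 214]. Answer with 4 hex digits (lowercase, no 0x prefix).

Key decimal bytes [112, 201, 109, 33, 7, 77] = 70 c9 6d 21 07 4d is exactly B = 6 bytes: K' = 70 c9 6d 21 07 4d.
K' ⊕ ipad = 46 ff 5b 17 31 7b.  K' ⊕ opad = 2c 95 31 7d 5b 11.
Inner input = (K'⊕ipad) ∥ m = 46 ff 5b 17 31 7b ∥ 00 37 d6.
Inner hash: sum = 70+255+91+23+49+123+0+55+214 = 880 → 03 70.
Outer input = (K'⊕opad) ∥ inner = 2c 95 31 7d 5b 11 ∥ 03 70.
Outer hash (tag): sum = 44+149+49+125+91+17+3+112 = 590 → 02 4e.

024e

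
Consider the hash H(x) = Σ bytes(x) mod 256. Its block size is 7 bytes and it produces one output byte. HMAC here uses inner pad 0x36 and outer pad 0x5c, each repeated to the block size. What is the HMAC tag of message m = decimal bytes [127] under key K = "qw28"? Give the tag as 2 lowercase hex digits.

Key "qw28" = 71 77 32 38 is 4 bytes ≤ B = 7; zero-pad to 7 bytes: K' = 71 77 32 38 00 00 00.
K' ⊕ ipad = 47 41 04 0e 36 36 36.  K' ⊕ opad = 2d 2b 6e 64 5c 5c 5c.
Inner input = (K'⊕ipad) ∥ m = 47 41 04 0e 36 36 36 ∥ 7f.
Inner hash: sum = 71+65+4+14+54+54+54+127 = 443; mod 256 = 187 → bb.
Outer input = (K'⊕opad) ∥ inner = 2d 2b 6e 64 5c 5c 5c ∥ bb.
Outer hash (tag): sum = 45+43+110+100+92+92+92+187 = 761; mod 256 = 249 → f9.

f9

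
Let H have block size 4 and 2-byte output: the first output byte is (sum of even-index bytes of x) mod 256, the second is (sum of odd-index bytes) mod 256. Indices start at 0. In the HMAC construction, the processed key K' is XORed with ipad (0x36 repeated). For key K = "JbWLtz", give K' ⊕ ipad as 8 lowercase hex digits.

231e3636

Key "JbWLtz" = 4a 62 57 4c 74 7a is 6 bytes > B = 4, so hash it first: H(key) = 15 28, then zero-pad to 4 bytes: K' = 15 28 00 00.
XOR each byte with 0x36: 15⊕36=23, 28⊕36=1e, 00⊕36=36, 00⊕36=36.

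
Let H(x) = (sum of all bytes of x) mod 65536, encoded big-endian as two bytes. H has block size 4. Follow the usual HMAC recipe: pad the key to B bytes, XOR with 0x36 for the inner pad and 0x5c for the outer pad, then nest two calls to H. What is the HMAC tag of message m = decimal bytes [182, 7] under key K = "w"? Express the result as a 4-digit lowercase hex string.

01e0

Key "w" = 77 is 1 byte ≤ B = 4; zero-pad to 4 bytes: K' = 77 00 00 00.
K' ⊕ ipad = 41 36 36 36.  K' ⊕ opad = 2b 5c 5c 5c.
Inner input = (K'⊕ipad) ∥ m = 41 36 36 36 ∥ b6 07.
Inner hash: sum = 65+54+54+54+182+7 = 416 → 01 a0.
Outer input = (K'⊕opad) ∥ inner = 2b 5c 5c 5c ∥ 01 a0.
Outer hash (tag): sum = 43+92+92+92+1+160 = 480 → 01 e0.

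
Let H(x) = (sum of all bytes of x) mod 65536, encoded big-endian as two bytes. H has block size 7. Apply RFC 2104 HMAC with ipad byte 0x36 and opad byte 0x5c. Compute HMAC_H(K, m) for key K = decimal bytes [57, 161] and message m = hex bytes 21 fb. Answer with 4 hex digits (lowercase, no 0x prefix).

0400

Key decimal bytes [57, 161] = 39 a1 is 2 bytes ≤ B = 7; zero-pad to 7 bytes: K' = 39 a1 00 00 00 00 00.
K' ⊕ ipad = 0f 97 36 36 36 36 36.  K' ⊕ opad = 65 fd 5c 5c 5c 5c 5c.
Inner input = (K'⊕ipad) ∥ m = 0f 97 36 36 36 36 36 ∥ 21 fb.
Inner hash: sum = 15+151+54+54+54+54+54+33+251 = 720 → 02 d0.
Outer input = (K'⊕opad) ∥ inner = 65 fd 5c 5c 5c 5c 5c ∥ 02 d0.
Outer hash (tag): sum = 101+253+92+92+92+92+92+2+208 = 1024 → 04 00.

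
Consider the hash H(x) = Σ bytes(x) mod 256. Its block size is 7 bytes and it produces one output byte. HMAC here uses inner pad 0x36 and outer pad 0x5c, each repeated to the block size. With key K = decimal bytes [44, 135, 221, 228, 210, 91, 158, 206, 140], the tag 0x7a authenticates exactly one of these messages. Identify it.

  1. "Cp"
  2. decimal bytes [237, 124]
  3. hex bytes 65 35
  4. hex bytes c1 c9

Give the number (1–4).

Key decimal bytes [44, 135, 221, 228, 210, 91, 158, 206, 140] = 2c 87 dd e4 d2 5b 9e ce 8c is 9 bytes > B = 7, so hash it first: H(key) = 99, then zero-pad to 7 bytes: K' = 99 00 00 00 00 00 00.
K' ⊕ ipad = af 36 36 36 36 36 36; K' ⊕ opad = c5 5c 5c 5c 5c 5c 5c.
m1: inner = H(af 36 36 36 36 36 36 43 70) = a6; tag = H(c5 5c 5c 5c 5c 5c 5c a6) = 93
m2: inner = H(af 36 36 36 36 36 36 ed 7c) = 5c; tag = H(c5 5c 5c 5c 5c 5c 5c 5c) = 49
m3: inner = H(af 36 36 36 36 36 36 65 35) = 8d; tag = H(c5 5c 5c 5c 5c 5c 5c 8d) = 7a ← matches
m4: inner = H(af 36 36 36 36 36 36 c1 c9) = 7d; tag = H(c5 5c 5c 5c 5c 5c 5c 7d) = 6a

3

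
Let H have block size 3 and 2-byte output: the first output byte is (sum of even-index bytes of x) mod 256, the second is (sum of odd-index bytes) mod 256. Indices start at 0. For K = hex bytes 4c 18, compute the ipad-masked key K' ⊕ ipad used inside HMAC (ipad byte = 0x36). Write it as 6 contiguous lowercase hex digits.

Key hex bytes 4c 18 is 2 bytes ≤ B = 3; zero-pad to 3 bytes: K' = 4c 18 00.
XOR each byte with 0x36: 4c⊕36=7a, 18⊕36=2e, 00⊕36=36.

7a2e36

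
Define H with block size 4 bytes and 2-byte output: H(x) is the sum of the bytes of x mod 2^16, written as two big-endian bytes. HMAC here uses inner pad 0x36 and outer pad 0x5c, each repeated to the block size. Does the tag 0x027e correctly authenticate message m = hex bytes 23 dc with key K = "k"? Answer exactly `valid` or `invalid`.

invalid

Key "k" = 6b is 1 byte ≤ B = 4; zero-pad to 4 bytes: K' = 6b 00 00 00.
K' ⊕ ipad = 5d 36 36 36; K' ⊕ opad = 37 5c 5c 5c.
Inner hash: sum = 93+54+54+54+35+220 = 510 → 01 fe.
Outer hash (recomputed tag): sum = 55+92+92+92+1+254 = 586 → 02 4a.
Recomputed tag = 024a; claimed = 027e → mismatch.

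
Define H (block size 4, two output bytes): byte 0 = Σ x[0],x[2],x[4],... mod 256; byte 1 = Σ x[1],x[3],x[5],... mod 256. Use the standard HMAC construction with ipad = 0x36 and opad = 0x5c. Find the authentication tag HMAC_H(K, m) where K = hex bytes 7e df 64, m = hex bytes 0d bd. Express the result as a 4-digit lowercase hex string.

01bb

Key hex bytes 7e df 64 is 3 bytes ≤ B = 4; zero-pad to 4 bytes: K' = 7e df 64 00.
K' ⊕ ipad = 48 e9 52 36.  K' ⊕ opad = 22 83 38 5c.
Inner input = (K'⊕ipad) ∥ m = 48 e9 52 36 ∥ 0d bd.
Inner hash: even-index sum = 167 mod 256 = 167; odd-index sum = 476 mod 256 = 220 → a7 dc.
Outer input = (K'⊕opad) ∥ inner = 22 83 38 5c ∥ a7 dc.
Outer hash (tag): even-index sum = 257 mod 256 = 1; odd-index sum = 443 mod 256 = 187 → 01 bb.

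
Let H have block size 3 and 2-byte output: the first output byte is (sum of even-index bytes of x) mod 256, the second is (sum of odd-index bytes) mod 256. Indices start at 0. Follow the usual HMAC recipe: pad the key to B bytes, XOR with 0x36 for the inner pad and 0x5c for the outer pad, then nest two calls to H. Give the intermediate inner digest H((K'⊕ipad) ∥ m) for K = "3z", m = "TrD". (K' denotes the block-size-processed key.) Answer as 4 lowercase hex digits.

ade4

Key "3z" = 33 7a is 2 bytes ≤ B = 3; zero-pad to 3 bytes: K' = 33 7a 00.
K' ⊕ ipad = 05 4c 36.
Inner input = 05 4c 36 ∥ 54 72 44.
Inner hash: even-index sum = 173 mod 256 = 173; odd-index sum = 228 mod 256 = 228 → ad e4.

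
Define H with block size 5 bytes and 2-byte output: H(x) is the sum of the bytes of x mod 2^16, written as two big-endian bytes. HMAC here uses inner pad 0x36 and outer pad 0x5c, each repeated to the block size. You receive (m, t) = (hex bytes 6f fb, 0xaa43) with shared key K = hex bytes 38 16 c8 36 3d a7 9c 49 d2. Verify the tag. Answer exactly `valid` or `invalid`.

invalid

Key hex bytes 38 16 c8 36 3d a7 9c 49 d2 is 9 bytes > B = 5, so hash it first: H(key) = 03 e7, then zero-pad to 5 bytes: K' = 03 e7 00 00 00.
K' ⊕ ipad = 35 d1 36 36 36; K' ⊕ opad = 5f bb 5c 5c 5c.
Inner hash: sum = 53+209+54+54+54+111+251 = 786 → 03 12.
Outer hash (recomputed tag): sum = 95+187+92+92+92+3+18 = 579 → 02 43.
Recomputed tag = 0243; claimed = aa43 → mismatch.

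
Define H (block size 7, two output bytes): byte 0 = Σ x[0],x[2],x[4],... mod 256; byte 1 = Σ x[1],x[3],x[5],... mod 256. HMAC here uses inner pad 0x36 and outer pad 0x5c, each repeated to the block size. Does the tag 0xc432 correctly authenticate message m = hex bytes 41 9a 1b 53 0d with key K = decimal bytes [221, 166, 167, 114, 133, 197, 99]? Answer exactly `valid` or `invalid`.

valid

Key decimal bytes [221, 166, 167, 114, 133, 197, 99] = dd a6 a7 72 85 c5 63 is exactly B = 7 bytes: K' = dd a6 a7 72 85 c5 63.
K' ⊕ ipad = eb 90 91 44 b3 f3 55; K' ⊕ opad = 81 fa fb 2e d9 99 3f.
Inner hash: even-index sum = 881 mod 256 = 113; odd-index sum = 560 mod 256 = 48 → 71 30.
Outer hash (recomputed tag): even-index sum = 708 mod 256 = 196; odd-index sum = 562 mod 256 = 50 → c4 32.
Recomputed tag = c432; claimed = c432 → match.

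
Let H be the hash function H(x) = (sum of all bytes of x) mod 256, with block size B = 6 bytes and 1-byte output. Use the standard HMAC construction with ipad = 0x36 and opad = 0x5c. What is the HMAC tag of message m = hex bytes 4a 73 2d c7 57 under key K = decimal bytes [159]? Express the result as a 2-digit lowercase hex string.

Key decimal bytes [159] = 9f is 1 byte ≤ B = 6; zero-pad to 6 bytes: K' = 9f 00 00 00 00 00.
K' ⊕ ipad = a9 36 36 36 36 36.  K' ⊕ opad = c3 5c 5c 5c 5c 5c.
Inner input = (K'⊕ipad) ∥ m = a9 36 36 36 36 36 ∥ 4a 73 2d c7 57.
Inner hash: sum = 169+54+54+54+54+54+74+115+45+199+87 = 959; mod 256 = 191 → bf.
Outer input = (K'⊕opad) ∥ inner = c3 5c 5c 5c 5c 5c ∥ bf.
Outer hash (tag): sum = 195+92+92+92+92+92+191 = 846; mod 256 = 78 → 4e.

4e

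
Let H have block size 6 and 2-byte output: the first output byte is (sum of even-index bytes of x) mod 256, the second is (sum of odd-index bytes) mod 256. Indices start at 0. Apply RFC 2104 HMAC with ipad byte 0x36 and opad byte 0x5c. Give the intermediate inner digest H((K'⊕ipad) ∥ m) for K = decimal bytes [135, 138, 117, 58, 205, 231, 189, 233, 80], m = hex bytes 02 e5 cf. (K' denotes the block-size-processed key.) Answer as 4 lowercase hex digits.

1df3

Key decimal bytes [135, 138, 117, 58, 205, 231, 189, 233, 80] = 87 8a 75 3a cd e7 bd e9 50 is 9 bytes > B = 6, so hash it first: H(key) = d6 94, then zero-pad to 6 bytes: K' = d6 94 00 00 00 00.
K' ⊕ ipad = e0 a2 36 36 36 36.
Inner input = e0 a2 36 36 36 36 ∥ 02 e5 cf.
Inner hash: even-index sum = 541 mod 256 = 29; odd-index sum = 499 mod 256 = 243 → 1d f3.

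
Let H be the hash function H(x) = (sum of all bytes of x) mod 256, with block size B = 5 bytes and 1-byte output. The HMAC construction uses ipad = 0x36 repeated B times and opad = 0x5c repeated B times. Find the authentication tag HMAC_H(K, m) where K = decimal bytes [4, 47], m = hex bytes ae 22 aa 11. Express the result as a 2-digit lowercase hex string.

Key decimal bytes [4, 47] = 04 2f is 2 bytes ≤ B = 5; zero-pad to 5 bytes: K' = 04 2f 00 00 00.
K' ⊕ ipad = 32 19 36 36 36.  K' ⊕ opad = 58 73 5c 5c 5c.
Inner input = (K'⊕ipad) ∥ m = 32 19 36 36 36 ∥ ae 22 aa 11.
Inner hash: sum = 50+25+54+54+54+174+34+170+17 = 632; mod 256 = 120 → 78.
Outer input = (K'⊕opad) ∥ inner = 58 73 5c 5c 5c ∥ 78.
Outer hash (tag): sum = 88+115+92+92+92+120 = 599; mod 256 = 87 → 57.

57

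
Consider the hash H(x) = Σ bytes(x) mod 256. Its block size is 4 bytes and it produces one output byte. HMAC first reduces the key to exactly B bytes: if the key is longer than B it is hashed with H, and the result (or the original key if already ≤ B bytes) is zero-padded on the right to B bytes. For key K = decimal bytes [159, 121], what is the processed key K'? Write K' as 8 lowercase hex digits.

9f790000

Key decimal bytes [159, 121] = 9f 79 is 2 bytes ≤ B = 4; zero-pad to 4 bytes: K' = 9f 79 00 00.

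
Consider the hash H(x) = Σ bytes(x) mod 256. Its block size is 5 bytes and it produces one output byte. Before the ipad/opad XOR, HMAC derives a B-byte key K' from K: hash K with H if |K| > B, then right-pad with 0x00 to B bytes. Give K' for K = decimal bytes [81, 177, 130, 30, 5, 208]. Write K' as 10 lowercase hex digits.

7700000000

|K| = 6 > B = 5, so first hash the key.
H(K): sum = 81+177+130+30+5+208 = 631; mod 256 = 119 → 77.
Zero-pad H(K) = 77 to 5 bytes: K' = 77 00 00 00 00.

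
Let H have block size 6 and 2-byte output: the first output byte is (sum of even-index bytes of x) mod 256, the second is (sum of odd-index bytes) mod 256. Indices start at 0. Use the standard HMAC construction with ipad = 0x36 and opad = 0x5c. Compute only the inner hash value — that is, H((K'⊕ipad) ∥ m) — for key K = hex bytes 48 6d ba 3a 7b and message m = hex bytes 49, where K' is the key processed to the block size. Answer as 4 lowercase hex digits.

Key hex bytes 48 6d ba 3a 7b is 5 bytes ≤ B = 6; zero-pad to 6 bytes: K' = 48 6d ba 3a 7b 00.
K' ⊕ ipad = 7e 5b 8c 0c 4d 36.
Inner input = 7e 5b 8c 0c 4d 36 ∥ 49.
Inner hash: even-index sum = 416 mod 256 = 160; odd-index sum = 157 mod 256 = 157 → a0 9d.

a09d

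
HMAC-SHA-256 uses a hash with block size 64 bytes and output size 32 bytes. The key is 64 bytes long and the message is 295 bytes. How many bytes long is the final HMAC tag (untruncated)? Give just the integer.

The tag is one SHA-256 digest: 32 bytes.

32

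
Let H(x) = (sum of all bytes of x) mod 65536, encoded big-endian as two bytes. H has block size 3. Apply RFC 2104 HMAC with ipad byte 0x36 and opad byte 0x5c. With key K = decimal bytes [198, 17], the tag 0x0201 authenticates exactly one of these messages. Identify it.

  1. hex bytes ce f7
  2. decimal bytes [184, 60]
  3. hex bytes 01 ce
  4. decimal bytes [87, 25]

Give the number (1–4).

Key decimal bytes [198, 17] = c6 11 is 2 bytes ≤ B = 3; zero-pad to 3 bytes: K' = c6 11 00.
K' ⊕ ipad = f0 27 36; K' ⊕ opad = 9a 4d 5c.
m1: inner = H(f0 27 36 ce f7) = 03 12; tag = H(9a 4d 5c 03 12) = 0158
m2: inner = H(f0 27 36 b8 3c) = 02 41; tag = H(9a 4d 5c 02 41) = 0186
m3: inner = H(f0 27 36 01 ce) = 02 1c; tag = H(9a 4d 5c 02 1c) = 0161
m4: inner = H(f0 27 36 57 19) = 01 bd; tag = H(9a 4d 5c 01 bd) = 0201 ← matches

4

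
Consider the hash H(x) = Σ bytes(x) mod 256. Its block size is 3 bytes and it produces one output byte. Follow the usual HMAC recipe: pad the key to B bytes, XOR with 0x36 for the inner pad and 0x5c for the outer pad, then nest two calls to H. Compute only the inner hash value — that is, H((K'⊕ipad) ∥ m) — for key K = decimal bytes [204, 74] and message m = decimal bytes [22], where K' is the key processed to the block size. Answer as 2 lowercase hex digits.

c2

Key decimal bytes [204, 74] = cc 4a is 2 bytes ≤ B = 3; zero-pad to 3 bytes: K' = cc 4a 00.
K' ⊕ ipad = fa 7c 36.
Inner input = fa 7c 36 ∥ 16.
Inner hash: sum = 250+124+54+22 = 450; mod 256 = 194 → c2.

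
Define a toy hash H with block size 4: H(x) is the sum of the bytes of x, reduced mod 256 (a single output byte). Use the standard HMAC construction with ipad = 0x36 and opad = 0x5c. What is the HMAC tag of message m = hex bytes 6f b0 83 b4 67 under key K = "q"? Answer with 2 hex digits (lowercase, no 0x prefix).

Key "q" = 71 is 1 byte ≤ B = 4; zero-pad to 4 bytes: K' = 71 00 00 00.
K' ⊕ ipad = 47 36 36 36.  K' ⊕ opad = 2d 5c 5c 5c.
Inner input = (K'⊕ipad) ∥ m = 47 36 36 36 ∥ 6f b0 83 b4 67.
Inner hash: sum = 71+54+54+54+111+176+131+180+103 = 934; mod 256 = 166 → a6.
Outer input = (K'⊕opad) ∥ inner = 2d 5c 5c 5c ∥ a6.
Outer hash (tag): sum = 45+92+92+92+166 = 487; mod 256 = 231 → e7.

e7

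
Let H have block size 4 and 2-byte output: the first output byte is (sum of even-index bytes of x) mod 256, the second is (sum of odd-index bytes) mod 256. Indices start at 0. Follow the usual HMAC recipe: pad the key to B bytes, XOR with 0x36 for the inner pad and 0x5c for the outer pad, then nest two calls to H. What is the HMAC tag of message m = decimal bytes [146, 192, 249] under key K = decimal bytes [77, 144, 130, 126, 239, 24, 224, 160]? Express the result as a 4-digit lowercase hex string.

87dc

Key decimal bytes [77, 144, 130, 126, 239, 24, 224, 160] = 4d 90 82 7e ef 18 e0 a0 is 8 bytes > B = 4, so hash it first: H(key) = 9e c6, then zero-pad to 4 bytes: K' = 9e c6 00 00.
K' ⊕ ipad = a8 f0 36 36.  K' ⊕ opad = c2 9a 5c 5c.
Inner input = (K'⊕ipad) ∥ m = a8 f0 36 36 ∥ 92 c0 f9.
Inner hash: even-index sum = 617 mod 256 = 105; odd-index sum = 486 mod 256 = 230 → 69 e6.
Outer input = (K'⊕opad) ∥ inner = c2 9a 5c 5c ∥ 69 e6.
Outer hash (tag): even-index sum = 391 mod 256 = 135; odd-index sum = 476 mod 256 = 220 → 87 dc.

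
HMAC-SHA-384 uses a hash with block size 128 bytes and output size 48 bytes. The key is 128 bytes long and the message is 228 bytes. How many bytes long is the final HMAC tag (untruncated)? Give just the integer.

The tag is one SHA-384 digest: 48 bytes.

48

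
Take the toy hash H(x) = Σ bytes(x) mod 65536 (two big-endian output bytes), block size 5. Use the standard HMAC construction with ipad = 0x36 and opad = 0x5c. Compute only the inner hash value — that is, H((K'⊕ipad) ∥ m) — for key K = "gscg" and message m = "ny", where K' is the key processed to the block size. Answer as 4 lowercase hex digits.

0259

Key "gscg" = 67 73 63 67 is 4 bytes ≤ B = 5; zero-pad to 5 bytes: K' = 67 73 63 67 00.
K' ⊕ ipad = 51 45 55 51 36.
Inner input = 51 45 55 51 36 ∥ 6e 79.
Inner hash: sum = 81+69+85+81+54+110+121 = 601 → 02 59.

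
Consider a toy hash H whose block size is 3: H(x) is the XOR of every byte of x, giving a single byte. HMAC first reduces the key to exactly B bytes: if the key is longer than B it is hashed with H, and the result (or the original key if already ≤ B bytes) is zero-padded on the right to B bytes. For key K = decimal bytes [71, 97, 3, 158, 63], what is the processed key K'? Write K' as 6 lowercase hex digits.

|K| = 5 > B = 3, so first hash the key.
H(K): XOR 47⊕61⊕03⊕9e⊕3f = 84.
Zero-pad H(K) = 84 to 3 bytes: K' = 84 00 00.

840000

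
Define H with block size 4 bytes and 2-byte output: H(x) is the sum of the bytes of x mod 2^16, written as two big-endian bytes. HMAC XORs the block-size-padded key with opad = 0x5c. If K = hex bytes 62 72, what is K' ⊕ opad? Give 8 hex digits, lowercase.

3e2e5c5c

Key hex bytes 62 72 is 2 bytes ≤ B = 4; zero-pad to 4 bytes: K' = 62 72 00 00.
XOR each byte with 0x5c: 62⊕5c=3e, 72⊕5c=2e, 00⊕5c=5c, 00⊕5c=5c.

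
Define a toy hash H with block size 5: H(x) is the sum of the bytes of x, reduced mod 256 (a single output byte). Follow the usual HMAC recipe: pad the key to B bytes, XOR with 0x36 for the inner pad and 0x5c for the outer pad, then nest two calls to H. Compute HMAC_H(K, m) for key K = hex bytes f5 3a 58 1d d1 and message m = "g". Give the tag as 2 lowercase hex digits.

97

Key hex bytes f5 3a 58 1d d1 is exactly B = 5 bytes: K' = f5 3a 58 1d d1.
K' ⊕ ipad = c3 0c 6e 2b e7.  K' ⊕ opad = a9 66 04 41 8d.
Inner input = (K'⊕ipad) ∥ m = c3 0c 6e 2b e7 ∥ 67.
Inner hash: sum = 195+12+110+43+231+103 = 694; mod 256 = 182 → b6.
Outer input = (K'⊕opad) ∥ inner = a9 66 04 41 8d ∥ b6.
Outer hash (tag): sum = 169+102+4+65+141+182 = 663; mod 256 = 151 → 97.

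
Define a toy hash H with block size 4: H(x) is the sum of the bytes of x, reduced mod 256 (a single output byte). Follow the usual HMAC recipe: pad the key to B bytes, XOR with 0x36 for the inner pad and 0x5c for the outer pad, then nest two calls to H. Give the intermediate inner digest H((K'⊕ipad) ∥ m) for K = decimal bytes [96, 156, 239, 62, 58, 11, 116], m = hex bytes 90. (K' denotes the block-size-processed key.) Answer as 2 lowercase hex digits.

06

Key decimal bytes [96, 156, 239, 62, 58, 11, 116] = 60 9c ef 3e 3a 0b 74 is 7 bytes > B = 4, so hash it first: H(key) = e2, then zero-pad to 4 bytes: K' = e2 00 00 00.
K' ⊕ ipad = d4 36 36 36.
Inner input = d4 36 36 36 ∥ 90.
Inner hash: sum = 212+54+54+54+144 = 518; mod 256 = 6 → 06.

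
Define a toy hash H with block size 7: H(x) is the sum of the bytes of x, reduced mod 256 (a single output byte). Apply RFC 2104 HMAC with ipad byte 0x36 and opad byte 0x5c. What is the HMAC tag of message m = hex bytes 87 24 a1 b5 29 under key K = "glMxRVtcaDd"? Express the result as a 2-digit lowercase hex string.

28

Key "glMxRVtcaDd" = 67 6c 4d 78 52 56 74 63 61 44 64 is 11 bytes > B = 7, so hash it first: H(key) = 20, then zero-pad to 7 bytes: K' = 20 00 00 00 00 00 00.
K' ⊕ ipad = 16 36 36 36 36 36 36.  K' ⊕ opad = 7c 5c 5c 5c 5c 5c 5c.
Inner input = (K'⊕ipad) ∥ m = 16 36 36 36 36 36 36 ∥ 87 24 a1 b5 29.
Inner hash: sum = 22+54+54+54+54+54+54+135+36+161+181+41 = 900; mod 256 = 132 → 84.
Outer input = (K'⊕opad) ∥ inner = 7c 5c 5c 5c 5c 5c 5c ∥ 84.
Outer hash (tag): sum = 124+92+92+92+92+92+92+132 = 808; mod 256 = 40 → 28.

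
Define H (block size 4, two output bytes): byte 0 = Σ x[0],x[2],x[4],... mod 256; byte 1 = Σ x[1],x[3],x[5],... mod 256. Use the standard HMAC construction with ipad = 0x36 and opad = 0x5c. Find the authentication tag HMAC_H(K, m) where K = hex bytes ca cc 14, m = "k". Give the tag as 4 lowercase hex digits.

Key hex bytes ca cc 14 is 3 bytes ≤ B = 4; zero-pad to 4 bytes: K' = ca cc 14 00.
K' ⊕ ipad = fc fa 22 36.  K' ⊕ opad = 96 90 48 5c.
Inner input = (K'⊕ipad) ∥ m = fc fa 22 36 ∥ 6b.
Inner hash: even-index sum = 393 mod 256 = 137; odd-index sum = 304 mod 256 = 48 → 89 30.
Outer input = (K'⊕opad) ∥ inner = 96 90 48 5c ∥ 89 30.
Outer hash (tag): even-index sum = 359 mod 256 = 103; odd-index sum = 284 mod 256 = 28 → 67 1c.

671c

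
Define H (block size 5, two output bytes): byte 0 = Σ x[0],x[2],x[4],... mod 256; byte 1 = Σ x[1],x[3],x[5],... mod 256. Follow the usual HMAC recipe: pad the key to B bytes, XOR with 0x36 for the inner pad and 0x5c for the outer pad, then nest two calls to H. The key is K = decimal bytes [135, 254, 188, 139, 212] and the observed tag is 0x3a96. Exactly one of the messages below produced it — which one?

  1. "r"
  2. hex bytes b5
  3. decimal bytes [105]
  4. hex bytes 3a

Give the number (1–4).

1

Key decimal bytes [135, 254, 188, 139, 212] = 87 fe bc 8b d4 is exactly B = 5 bytes: K' = 87 fe bc 8b d4.
K' ⊕ ipad = b1 c8 8a bd e2; K' ⊕ opad = db a2 e0 d7 88.
m1: inner = H(b1 c8 8a bd e2 72) = 1d f7; tag = H(db a2 e0 d7 88 1d f7) = 3a96 ← matches
m2: inner = H(b1 c8 8a bd e2 b5) = 1d 3a; tag = H(db a2 e0 d7 88 1d 3a) = 7d96
m3: inner = H(b1 c8 8a bd e2 69) = 1d ee; tag = H(db a2 e0 d7 88 1d ee) = 3196
m4: inner = H(b1 c8 8a bd e2 3a) = 1d bf; tag = H(db a2 e0 d7 88 1d bf) = 0296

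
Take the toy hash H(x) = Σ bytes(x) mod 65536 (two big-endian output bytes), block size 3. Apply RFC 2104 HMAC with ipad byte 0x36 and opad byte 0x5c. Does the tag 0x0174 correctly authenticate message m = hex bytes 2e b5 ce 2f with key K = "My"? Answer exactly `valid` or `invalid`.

Key "My" = 4d 79 is 2 bytes ≤ B = 3; zero-pad to 3 bytes: K' = 4d 79 00.
K' ⊕ ipad = 7b 4f 36; K' ⊕ opad = 11 25 5c.
Inner hash: sum = 123+79+54+46+181+206+47 = 736 → 02 e0.
Outer hash (recomputed tag): sum = 17+37+92+2+224 = 372 → 01 74.
Recomputed tag = 0174; claimed = 0174 → match.

valid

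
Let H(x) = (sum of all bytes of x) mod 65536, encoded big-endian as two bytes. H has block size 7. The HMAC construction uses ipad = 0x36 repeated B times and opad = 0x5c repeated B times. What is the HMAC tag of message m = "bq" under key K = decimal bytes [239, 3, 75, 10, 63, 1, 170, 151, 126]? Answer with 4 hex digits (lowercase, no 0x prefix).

Key decimal bytes [239, 3, 75, 10, 63, 1, 170, 151, 126] = ef 03 4b 0a 3f 01 aa 97 7e is 9 bytes > B = 7, so hash it first: H(key) = 03 46, then zero-pad to 7 bytes: K' = 03 46 00 00 00 00 00.
K' ⊕ ipad = 35 70 36 36 36 36 36.  K' ⊕ opad = 5f 1a 5c 5c 5c 5c 5c.
Inner input = (K'⊕ipad) ∥ m = 35 70 36 36 36 36 36 ∥ 62 71.
Inner hash: sum = 53+112+54+54+54+54+54+98+113 = 646 → 02 86.
Outer input = (K'⊕opad) ∥ inner = 5f 1a 5c 5c 5c 5c 5c ∥ 02 86.
Outer hash (tag): sum = 95+26+92+92+92+92+92+2+134 = 717 → 02 cd.

02cd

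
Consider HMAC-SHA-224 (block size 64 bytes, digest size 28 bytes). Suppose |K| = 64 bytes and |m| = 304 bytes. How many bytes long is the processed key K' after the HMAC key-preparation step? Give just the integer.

Key is 64 ≤ 64 bytes, zero-padded: |K'| = 64.

64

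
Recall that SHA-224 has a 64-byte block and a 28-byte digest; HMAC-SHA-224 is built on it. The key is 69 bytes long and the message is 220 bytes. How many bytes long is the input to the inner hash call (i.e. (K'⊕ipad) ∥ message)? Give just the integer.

Key is 69 > 64 bytes, so it is hashed to 28 bytes then zero-padded to 64: |K'| = 64.
Inner input = (K'⊕ipad) ∥ m → 64 + 220 = 284 bytes.

284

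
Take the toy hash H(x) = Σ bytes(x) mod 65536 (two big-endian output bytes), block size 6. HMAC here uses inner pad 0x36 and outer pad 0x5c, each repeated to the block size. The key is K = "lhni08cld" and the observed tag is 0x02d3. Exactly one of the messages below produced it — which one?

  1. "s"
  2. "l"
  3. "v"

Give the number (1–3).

2

Key "lhni08cld" = 6c 68 6e 69 30 38 63 6c 64 is 9 bytes > B = 6, so hash it first: H(key) = 03 46, then zero-pad to 6 bytes: K' = 03 46 00 00 00 00.
K' ⊕ ipad = 35 70 36 36 36 36; K' ⊕ opad = 5f 1a 5c 5c 5c 5c.
m1: inner = H(35 70 36 36 36 36 73) = 01 f0; tag = H(5f 1a 5c 5c 5c 5c 01 f0) = 02da
m2: inner = H(35 70 36 36 36 36 6c) = 01 e9; tag = H(5f 1a 5c 5c 5c 5c 01 e9) = 02d3 ← matches
m3: inner = H(35 70 36 36 36 36 76) = 01 f3; tag = H(5f 1a 5c 5c 5c 5c 01 f3) = 02dd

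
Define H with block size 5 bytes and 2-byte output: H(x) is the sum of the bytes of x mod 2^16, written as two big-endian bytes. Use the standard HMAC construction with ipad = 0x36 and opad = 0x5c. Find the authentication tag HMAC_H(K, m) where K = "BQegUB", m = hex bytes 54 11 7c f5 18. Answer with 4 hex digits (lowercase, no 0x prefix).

Key "BQegUB" = 42 51 65 67 55 42 is 6 bytes > B = 5, so hash it first: H(key) = 01 f6, then zero-pad to 5 bytes: K' = 01 f6 00 00 00.
K' ⊕ ipad = 37 c0 36 36 36.  K' ⊕ opad = 5d aa 5c 5c 5c.
Inner input = (K'⊕ipad) ∥ m = 37 c0 36 36 36 ∥ 54 11 7c f5 18.
Inner hash: sum = 55+192+54+54+54+84+17+124+245+24 = 903 → 03 87.
Outer input = (K'⊕opad) ∥ inner = 5d aa 5c 5c 5c ∥ 03 87.
Outer hash (tag): sum = 93+170+92+92+92+3+135 = 677 → 02 a5.

02a5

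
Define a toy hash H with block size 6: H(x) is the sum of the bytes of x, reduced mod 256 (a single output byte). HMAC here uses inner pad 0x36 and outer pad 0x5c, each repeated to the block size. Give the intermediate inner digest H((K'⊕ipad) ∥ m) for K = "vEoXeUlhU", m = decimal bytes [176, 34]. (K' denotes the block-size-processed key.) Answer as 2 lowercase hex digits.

Key "vEoXeUlhU" = 76 45 6f 58 65 55 6c 68 55 is 9 bytes > B = 6, so hash it first: H(key) = 65, then zero-pad to 6 bytes: K' = 65 00 00 00 00 00.
K' ⊕ ipad = 53 36 36 36 36 36.
Inner input = 53 36 36 36 36 36 ∥ b0 22.
Inner hash: sum = 83+54+54+54+54+54+176+34 = 563; mod 256 = 51 → 33.

33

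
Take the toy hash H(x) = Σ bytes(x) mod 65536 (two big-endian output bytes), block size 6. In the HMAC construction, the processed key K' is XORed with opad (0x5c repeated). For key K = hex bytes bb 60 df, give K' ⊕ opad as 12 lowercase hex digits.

Key hex bytes bb 60 df is 3 bytes ≤ B = 6; zero-pad to 6 bytes: K' = bb 60 df 00 00 00.
XOR each byte with 0x5c: bb⊕5c=e7, 60⊕5c=3c, df⊕5c=83, 00⊕5c=5c, 00⊕5c=5c, 00⊕5c=5c.

e73c835c5c5c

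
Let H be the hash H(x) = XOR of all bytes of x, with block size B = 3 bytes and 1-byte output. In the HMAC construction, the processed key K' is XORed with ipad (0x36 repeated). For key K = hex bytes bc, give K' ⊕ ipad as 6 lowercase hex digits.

8a3636

Key hex bytes bc is 1 byte ≤ B = 3; zero-pad to 3 bytes: K' = bc 00 00.
XOR each byte with 0x36: bc⊕36=8a, 00⊕36=36, 00⊕36=36.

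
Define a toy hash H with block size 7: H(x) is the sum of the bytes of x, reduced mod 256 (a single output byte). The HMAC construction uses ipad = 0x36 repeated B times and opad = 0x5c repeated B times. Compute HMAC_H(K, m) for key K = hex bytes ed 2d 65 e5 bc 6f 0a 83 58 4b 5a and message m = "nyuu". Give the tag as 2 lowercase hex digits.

b1

Key hex bytes ed 2d 65 e5 bc 6f 0a 83 58 4b 5a is 11 bytes > B = 7, so hash it first: H(key) = 19, then zero-pad to 7 bytes: K' = 19 00 00 00 00 00 00.
K' ⊕ ipad = 2f 36 36 36 36 36 36.  K' ⊕ opad = 45 5c 5c 5c 5c 5c 5c.
Inner input = (K'⊕ipad) ∥ m = 2f 36 36 36 36 36 36 ∥ 6e 79 75 75.
Inner hash: sum = 47+54+54+54+54+54+54+110+121+117+117 = 836; mod 256 = 68 → 44.
Outer input = (K'⊕opad) ∥ inner = 45 5c 5c 5c 5c 5c 5c ∥ 44.
Outer hash (tag): sum = 69+92+92+92+92+92+92+68 = 689; mod 256 = 177 → b1.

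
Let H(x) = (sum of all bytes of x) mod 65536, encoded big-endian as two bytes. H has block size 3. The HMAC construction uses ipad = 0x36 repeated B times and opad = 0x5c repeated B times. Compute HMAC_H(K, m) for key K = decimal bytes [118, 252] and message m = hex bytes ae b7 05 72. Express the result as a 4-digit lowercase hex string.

Key decimal bytes [118, 252] = 76 fc is 2 bytes ≤ B = 3; zero-pad to 3 bytes: K' = 76 fc 00.
K' ⊕ ipad = 40 ca 36.  K' ⊕ opad = 2a a0 5c.
Inner input = (K'⊕ipad) ∥ m = 40 ca 36 ∥ ae b7 05 72.
Inner hash: sum = 64+202+54+174+183+5+114 = 796 → 03 1c.
Outer input = (K'⊕opad) ∥ inner = 2a a0 5c ∥ 03 1c.
Outer hash (tag): sum = 42+160+92+3+28 = 325 → 01 45.

0145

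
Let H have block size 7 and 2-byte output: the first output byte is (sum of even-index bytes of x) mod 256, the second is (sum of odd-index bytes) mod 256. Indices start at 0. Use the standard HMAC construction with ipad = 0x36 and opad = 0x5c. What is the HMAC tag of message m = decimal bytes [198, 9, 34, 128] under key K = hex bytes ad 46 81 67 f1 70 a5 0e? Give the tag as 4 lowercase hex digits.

1d4c

Key hex bytes ad 46 81 67 f1 70 a5 0e is 8 bytes > B = 7, so hash it first: H(key) = c4 2b, then zero-pad to 7 bytes: K' = c4 2b 00 00 00 00 00.
K' ⊕ ipad = f2 1d 36 36 36 36 36.  K' ⊕ opad = 98 77 5c 5c 5c 5c 5c.
Inner input = (K'⊕ipad) ∥ m = f2 1d 36 36 36 36 36 ∥ c6 09 22 80.
Inner hash: even-index sum = 541 mod 256 = 29; odd-index sum = 369 mod 256 = 113 → 1d 71.
Outer input = (K'⊕opad) ∥ inner = 98 77 5c 5c 5c 5c 5c ∥ 1d 71.
Outer hash (tag): even-index sum = 541 mod 256 = 29; odd-index sum = 332 mod 256 = 76 → 1d 4c.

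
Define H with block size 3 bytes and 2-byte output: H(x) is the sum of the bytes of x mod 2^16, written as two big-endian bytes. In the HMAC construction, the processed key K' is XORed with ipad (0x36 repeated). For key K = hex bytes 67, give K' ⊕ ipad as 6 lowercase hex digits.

513636

Key hex bytes 67 is 1 byte ≤ B = 3; zero-pad to 3 bytes: K' = 67 00 00.
XOR each byte with 0x36: 67⊕36=51, 00⊕36=36, 00⊕36=36.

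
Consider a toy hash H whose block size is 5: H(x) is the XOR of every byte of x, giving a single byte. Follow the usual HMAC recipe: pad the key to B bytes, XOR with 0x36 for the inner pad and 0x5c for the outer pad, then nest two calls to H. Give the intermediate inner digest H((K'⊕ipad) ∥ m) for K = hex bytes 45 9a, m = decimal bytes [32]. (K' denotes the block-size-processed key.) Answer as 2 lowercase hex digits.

c9

Key hex bytes 45 9a is 2 bytes ≤ B = 5; zero-pad to 5 bytes: K' = 45 9a 00 00 00.
K' ⊕ ipad = 73 ac 36 36 36.
Inner input = 73 ac 36 36 36 ∥ 20.
Inner hash: XOR 73⊕ac⊕36⊕36⊕36⊕20 = c9.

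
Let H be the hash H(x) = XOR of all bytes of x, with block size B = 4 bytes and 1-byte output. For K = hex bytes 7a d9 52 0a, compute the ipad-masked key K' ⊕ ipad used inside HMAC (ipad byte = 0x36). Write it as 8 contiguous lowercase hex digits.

4cef643c

Key hex bytes 7a d9 52 0a is exactly B = 4 bytes: K' = 7a d9 52 0a.
XOR each byte with 0x36: 7a⊕36=4c, d9⊕36=ef, 52⊕36=64, 0a⊕36=3c.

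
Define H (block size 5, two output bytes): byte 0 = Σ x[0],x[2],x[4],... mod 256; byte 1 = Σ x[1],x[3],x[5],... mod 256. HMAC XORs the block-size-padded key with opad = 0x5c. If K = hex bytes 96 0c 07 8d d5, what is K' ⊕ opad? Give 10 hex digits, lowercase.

ca505bd189

Key hex bytes 96 0c 07 8d d5 is exactly B = 5 bytes: K' = 96 0c 07 8d d5.
XOR each byte with 0x5c: 96⊕5c=ca, 0c⊕5c=50, 07⊕5c=5b, 8d⊕5c=d1, d5⊕5c=89.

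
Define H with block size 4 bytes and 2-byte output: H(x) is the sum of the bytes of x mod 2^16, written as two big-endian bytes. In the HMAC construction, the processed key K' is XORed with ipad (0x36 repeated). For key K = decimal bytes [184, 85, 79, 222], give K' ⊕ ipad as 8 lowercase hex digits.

8e6379e8

Key decimal bytes [184, 85, 79, 222] = b8 55 4f de is exactly B = 4 bytes: K' = b8 55 4f de.
XOR each byte with 0x36: b8⊕36=8e, 55⊕36=63, 4f⊕36=79, de⊕36=e8.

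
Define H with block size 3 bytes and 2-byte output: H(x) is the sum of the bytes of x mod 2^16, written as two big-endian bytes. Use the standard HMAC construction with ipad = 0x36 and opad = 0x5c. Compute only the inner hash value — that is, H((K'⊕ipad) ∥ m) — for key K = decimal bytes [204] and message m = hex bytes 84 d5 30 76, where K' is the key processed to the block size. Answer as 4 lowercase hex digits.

0365

Key decimal bytes [204] = cc is 1 byte ≤ B = 3; zero-pad to 3 bytes: K' = cc 00 00.
K' ⊕ ipad = fa 36 36.
Inner input = fa 36 36 ∥ 84 d5 30 76.
Inner hash: sum = 250+54+54+132+213+48+118 = 869 → 03 65.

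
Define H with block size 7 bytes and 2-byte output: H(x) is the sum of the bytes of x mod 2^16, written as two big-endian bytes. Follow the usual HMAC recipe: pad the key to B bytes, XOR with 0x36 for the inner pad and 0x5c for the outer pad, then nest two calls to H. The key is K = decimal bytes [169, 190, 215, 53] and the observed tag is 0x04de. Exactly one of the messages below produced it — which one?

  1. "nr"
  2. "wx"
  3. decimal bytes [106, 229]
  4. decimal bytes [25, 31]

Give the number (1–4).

Key decimal bytes [169, 190, 215, 53] = a9 be d7 35 is 4 bytes ≤ B = 7; zero-pad to 7 bytes: K' = a9 be d7 35 00 00 00.
K' ⊕ ipad = 9f 88 e1 03 36 36 36; K' ⊕ opad = f5 e2 8b 69 5c 5c 5c.
m1: inner = H(9f 88 e1 03 36 36 36 6e 72) = 03 8d; tag = H(f5 e2 8b 69 5c 5c 5c 03 8d) = 046f
m2: inner = H(9f 88 e1 03 36 36 36 77 78) = 03 9c; tag = H(f5 e2 8b 69 5c 5c 5c 03 9c) = 047e
m3: inner = H(9f 88 e1 03 36 36 36 6a e5) = 03 fc; tag = H(f5 e2 8b 69 5c 5c 5c 03 fc) = 04de ← matches
m4: inner = H(9f 88 e1 03 36 36 36 19 1f) = 02 e5; tag = H(f5 e2 8b 69 5c 5c 5c 02 e5) = 04c6

3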